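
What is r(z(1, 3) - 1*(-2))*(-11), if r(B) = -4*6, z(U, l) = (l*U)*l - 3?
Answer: 264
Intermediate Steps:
z(U, l) = -3 + U*l² (z(U, l) = (U*l)*l - 3 = U*l² - 3 = -3 + U*l²)
r(B) = -24
r(z(1, 3) - 1*(-2))*(-11) = -24*(-11) = 264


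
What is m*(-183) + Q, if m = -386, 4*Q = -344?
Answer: 70552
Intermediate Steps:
Q = -86 (Q = (1/4)*(-344) = -86)
m*(-183) + Q = -386*(-183) - 86 = 70638 - 86 = 70552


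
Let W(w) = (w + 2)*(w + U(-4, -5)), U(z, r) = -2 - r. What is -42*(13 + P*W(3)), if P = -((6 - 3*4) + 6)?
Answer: -546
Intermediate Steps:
W(w) = (2 + w)*(3 + w) (W(w) = (w + 2)*(w + (-2 - 1*(-5))) = (2 + w)*(w + (-2 + 5)) = (2 + w)*(w + 3) = (2 + w)*(3 + w))
P = 0 (P = -((6 - 12) + 6) = -(-6 + 6) = -1*0 = 0)
-42*(13 + P*W(3)) = -42*(13 + 0*(6 + 3² + 5*3)) = -42*(13 + 0*(6 + 9 + 15)) = -42*(13 + 0*30) = -42*(13 + 0) = -42*13 = -546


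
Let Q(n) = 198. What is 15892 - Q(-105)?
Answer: 15694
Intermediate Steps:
15892 - Q(-105) = 15892 - 1*198 = 15892 - 198 = 15694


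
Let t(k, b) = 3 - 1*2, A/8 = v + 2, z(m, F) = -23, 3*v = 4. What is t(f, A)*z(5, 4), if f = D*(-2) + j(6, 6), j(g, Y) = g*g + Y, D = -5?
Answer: -23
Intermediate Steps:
v = 4/3 (v = (⅓)*4 = 4/3 ≈ 1.3333)
j(g, Y) = Y + g² (j(g, Y) = g² + Y = Y + g²)
f = 52 (f = -5*(-2) + (6 + 6²) = 10 + (6 + 36) = 10 + 42 = 52)
A = 80/3 (A = 8*(4/3 + 2) = 8*(10/3) = 80/3 ≈ 26.667)
t(k, b) = 1 (t(k, b) = 3 - 2 = 1)
t(f, A)*z(5, 4) = 1*(-23) = -23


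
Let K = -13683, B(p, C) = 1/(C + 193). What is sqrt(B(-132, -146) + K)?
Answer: 10*I*sqrt(302257)/47 ≈ 116.97*I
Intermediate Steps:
B(p, C) = 1/(193 + C)
sqrt(B(-132, -146) + K) = sqrt(1/(193 - 146) - 13683) = sqrt(1/47 - 13683) = sqrt(-643100/47) = 10*I*sqrt(302257)/47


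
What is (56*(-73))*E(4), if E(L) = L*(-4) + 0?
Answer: 65408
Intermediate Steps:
E(L) = -4*L (E(L) = -4*L + 0 = -4*L)
(56*(-73))*E(4) = (56*(-73))*(-4*4) = -4088*(-16) = 65408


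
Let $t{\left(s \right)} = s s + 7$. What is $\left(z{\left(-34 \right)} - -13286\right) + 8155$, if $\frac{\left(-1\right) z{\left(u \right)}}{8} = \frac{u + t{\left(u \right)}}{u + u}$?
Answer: $\frac{366755}{17} \approx 21574.0$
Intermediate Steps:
$t{\left(s \right)} = 7 + s^{2}$ ($t{\left(s \right)} = s^{2} + 7 = 7 + s^{2}$)
$z{\left(u \right)} = - \frac{4 \left(7 + u + u^{2}\right)}{u}$ ($z{\left(u \right)} = - 8 \frac{u + \left(7 + u^{2}\right)}{u + u} = - 8 \frac{7 + u + u^{2}}{2 u} = - \frac{4 \left(7 + u + u^{2}\right)}{u}$)
$\left(z{\left(-34 \right)} - -13286\right) + 8155 = \left(\left(-4 - \frac{28}{-34} - -136\right) - -13286\right) + 8155 = \left(\left(-4 - - \frac{14}{17} + 136\right) + 13286\right) + 8155 = \left(\left(-4 + \frac{14}{17} + 136\right) + 13286\right) + 8155 = \left(\frac{2258}{17} + 13286\right) + 8155 = \frac{228120}{17} + 8155 = \frac{366755}{17}$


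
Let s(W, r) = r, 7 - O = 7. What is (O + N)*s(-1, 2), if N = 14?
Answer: 28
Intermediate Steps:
O = 0 (O = 7 - 1*7 = 7 - 7 = 0)
(O + N)*s(-1, 2) = (0 + 14)*2 = 14*2 = 28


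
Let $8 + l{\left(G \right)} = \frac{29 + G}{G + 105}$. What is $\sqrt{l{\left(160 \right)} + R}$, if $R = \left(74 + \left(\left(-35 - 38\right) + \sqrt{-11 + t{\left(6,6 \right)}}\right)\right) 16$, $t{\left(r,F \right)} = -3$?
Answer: $\frac{\sqrt{611885 + 1123600 i \sqrt{14}}}{265} \approx 5.8826 + 5.0884 i$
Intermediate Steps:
$l{\left(G \right)} = -8 + \frac{29 + G}{105 + G}$ ($l{\left(G \right)} = -8 + \frac{29 + G}{G + 105} = -8 + \frac{29 + G}{105 + G}$)
$R = 16 + 16 i \sqrt{14}$ ($R = \left(74 + \left(\left(-35 - 38\right) + \sqrt{-11 - 3}\right)\right) 16 = \left(74 - \left(73 - \sqrt{-14}\right)\right) 16 = \left(74 - \left(73 - i \sqrt{14}\right)\right) 16 = \left(1 + i \sqrt{14}\right) 16 = 16 + 16 i \sqrt{14} \approx 16.0 + 59.867 i$)
$\sqrt{l{\left(160 \right)} + R} = \sqrt{\frac{-811 - 1120}{105 + 160} + \left(16 + 16 i \sqrt{14}\right)} = \sqrt{\frac{-811 - 1120}{265} + \left(16 + 16 i \sqrt{14}\right)} = \sqrt{\frac{1}{265} \left(-1931\right) + \left(16 + 16 i \sqrt{14}\right)} = \sqrt{- \frac{1931}{265} + \left(16 + 16 i \sqrt{14}\right)} = \sqrt{\frac{2309}{265} + 16 i \sqrt{14}}$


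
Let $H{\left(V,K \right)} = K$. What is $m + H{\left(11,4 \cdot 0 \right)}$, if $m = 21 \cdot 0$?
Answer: $0$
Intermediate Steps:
$m = 0$
$m + H{\left(11,4 \cdot 0 \right)} = 0 + 4 \cdot 0 = 0 + 0 = 0$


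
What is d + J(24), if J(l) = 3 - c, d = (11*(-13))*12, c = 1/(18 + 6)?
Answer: -41113/24 ≈ -1713.0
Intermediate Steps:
c = 1/24 ≈ 0.041667
d = -1716 (d = -143*12 = -1716)
J(l) = 71/24 (J(l) = 3 - 1*1/24 = 3 - 1/24 = 71/24)
d + J(24) = -1716 + 71/24 = -41113/24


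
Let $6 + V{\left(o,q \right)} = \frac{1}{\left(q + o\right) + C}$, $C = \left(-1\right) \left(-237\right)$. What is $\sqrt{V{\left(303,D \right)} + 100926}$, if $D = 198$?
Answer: $\frac{\sqrt{6107274802}}{246} \approx 317.68$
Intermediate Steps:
$C = 237$
$V{\left(o,q \right)} = -6 + \frac{1}{237 + o + q}$ ($V{\left(o,q \right)} = -6 + \frac{1}{\left(q + o\right) + 237} = -6 + \frac{1}{\left(o + q\right) + 237} = -6 + \frac{1}{237 + o + q}$)
$\sqrt{V{\left(303,D \right)} + 100926} = \sqrt{\frac{-1421 - 1818 - 1188}{237 + 303 + 198} + 100926} = \sqrt{\frac{-1421 - 1818 - 1188}{738} + 100926} = \sqrt{\frac{1}{738} \left(-4427\right) + 100926} = \sqrt{- \frac{4427}{738} + 100926} = \sqrt{\frac{74478961}{738}} = \frac{\sqrt{6107274802}}{246}$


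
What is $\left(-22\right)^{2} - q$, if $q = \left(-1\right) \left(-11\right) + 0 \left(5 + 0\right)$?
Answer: $473$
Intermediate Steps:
$q = 11$ ($q = 11 + 0 \cdot 5 = 11 + 0 = 11$)
$\left(-22\right)^{2} - q = \left(-22\right)^{2} - 11 = 484 - 11 = 473$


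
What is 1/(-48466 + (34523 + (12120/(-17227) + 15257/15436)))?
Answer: -265915972/3707590649577 ≈ -7.1722e-5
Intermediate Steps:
1/(-48466 + (34523 + (12120/(-17227) + 15257/15436))) = 1/(-48466 + (34523 + (12120*(-1/17227) + 15257*(1/15436)))) = 1/(-48466 + (34523 + (-12120/17227 + 15257/15436))) = 1/(-48466 + (34523 + 75748019/265915972)) = 1/(-48466 + 9180292849375/265915972) = 1/(-3707590649577/265915972) = -265915972/3707590649577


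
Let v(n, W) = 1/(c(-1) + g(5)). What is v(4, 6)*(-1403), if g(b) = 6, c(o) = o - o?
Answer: -1403/6 ≈ -233.83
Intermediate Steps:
c(o) = 0
v(n, W) = 1/6 (v(n, W) = 1/(0 + 6) = 1/6)
v(4, 6)*(-1403) = (1/6)*(-1403) = -1403/6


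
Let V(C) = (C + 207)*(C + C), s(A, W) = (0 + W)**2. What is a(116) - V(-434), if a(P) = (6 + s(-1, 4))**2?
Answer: -196552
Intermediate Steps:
s(A, W) = W**2
a(P) = 484 (a(P) = (6 + 4**2)**2 = (6 + 16)**2 = 22**2 = 484)
V(C) = 2*C*(207 + C) (V(C) = (207 + C)*(2*C) = 2*C*(207 + C))
a(116) - V(-434) = 484 - 2*(-434)*(207 - 434) = 484 - 2*(-434)*(-227) = 484 - 1*197036 = 484 - 197036 = -196552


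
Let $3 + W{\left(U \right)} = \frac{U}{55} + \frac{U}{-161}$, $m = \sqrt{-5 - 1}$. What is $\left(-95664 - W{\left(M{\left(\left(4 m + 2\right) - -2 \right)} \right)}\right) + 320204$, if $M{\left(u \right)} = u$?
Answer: $\frac{1988327841}{8855} - \frac{424 i \sqrt{6}}{8855} \approx 2.2454 \cdot 10^{5} - 0.11729 i$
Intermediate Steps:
$m = i \sqrt{6}$ ($m = \sqrt{-6} = i \sqrt{6} \approx 2.4495 i$)
$W{\left(U \right)} = -3 + \frac{106 U}{8855}$ ($W{\left(U \right)} = -3 + \left(\frac{U}{55} + \frac{U}{-161}\right) = -3 + \left(U \frac{1}{55} + U \left(- \frac{1}{161}\right)\right) = -3 + \left(\frac{U}{55} - \frac{U}{161}\right) = -3 + \frac{106 U}{8855}$)
$\left(-95664 - W{\left(M{\left(\left(4 m + 2\right) - -2 \right)} \right)}\right) + 320204 = \left(-95664 - \left(-3 + \frac{106 \left(\left(4 i \sqrt{6} + 2\right) - -2\right)}{8855}\right)\right) + 320204 = \left(-95664 - \left(-3 + \frac{106 \left(\left(4 i \sqrt{6} + 2\right) + 2\right)}{8855}\right)\right) + 320204 = \left(-95664 - \left(-3 + \frac{106 \left(\left(2 + 4 i \sqrt{6}\right) + 2\right)}{8855}\right)\right) + 320204 = \left(-95664 - \left(-3 + \frac{106 \left(4 + 4 i \sqrt{6}\right)}{8855}\right)\right) + 320204 = \left(-95664 - \left(-3 + \left(\frac{424}{8855} + \frac{424 i \sqrt{6}}{8855}\right)\right)\right) + 320204 = \left(-95664 - \left(- \frac{26141}{8855} + \frac{424 i \sqrt{6}}{8855}\right)\right) + 320204 = \left(-95664 + \left(\frac{26141}{8855} - \frac{424 i \sqrt{6}}{8855}\right)\right) + 320204 = \left(- \frac{847078579}{8855} - \frac{424 i \sqrt{6}}{8855}\right) + 320204 = \frac{1988327841}{8855} - \frac{424 i \sqrt{6}}{8855}$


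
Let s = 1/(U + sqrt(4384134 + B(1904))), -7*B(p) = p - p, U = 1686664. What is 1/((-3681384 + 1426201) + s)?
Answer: -6415614655121474782/14468385104777009127315595 + 3*sqrt(487126)/14468385104777009127315595 ≈ -4.4342e-7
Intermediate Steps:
B(p) = 0 (B(p) = -(p - p)/7 = -1/7*0 = 0)
s = 1/(1686664 + 3*sqrt(487126)) (s = 1/(1686664 + sqrt(4384134 + 0)) = 1/(1686664 + sqrt(4384134)) = 1/(1686664 + 3*sqrt(487126)) ≈ 5.9215e-7)
1/((-3681384 + 1426201) + s) = 1/((-3681384 + 1426201) + (843332/1422415532381 - 3*sqrt(487126)/2844831064762)) = 1/(-2255183 + (843332/1422415532381 - 3*sqrt(487126)/2844831064762)) = 1/(-3207807327560737391/1422415532381 - 3*sqrt(487126)/2844831064762)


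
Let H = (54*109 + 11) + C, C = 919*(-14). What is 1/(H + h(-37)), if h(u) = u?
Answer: -1/7006 ≈ -0.00014273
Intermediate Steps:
C = -12866
H = -6969 (H = (54*109 + 11) - 12866 = (5886 + 11) - 12866 = 5897 - 12866 = -6969)
1/(H + h(-37)) = 1/(-6969 - 37) = 1/(-7006) = -1/7006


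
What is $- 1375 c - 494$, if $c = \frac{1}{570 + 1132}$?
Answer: $- \frac{842163}{1702} \approx -494.81$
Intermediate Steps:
$c = \frac{1}{1702} \approx 0.00058754$
$- 1375 c - 494 = \left(-1375\right) \frac{1}{1702} - 494 = - \frac{1375}{1702} - 494 = - \frac{842163}{1702}$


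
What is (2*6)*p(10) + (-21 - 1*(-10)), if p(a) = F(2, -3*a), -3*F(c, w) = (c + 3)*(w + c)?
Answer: 549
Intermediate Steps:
F(c, w) = -(3 + c)*(c + w)/3 (F(c, w) = -(c + 3)*(w + c)/3 = -(3 + c)*(c + w)/3)
p(a) = -10/3 + 5*a (p(a) = -1*2 - (-3)*a - ⅓*2² - ⅓*2*(-3*a) = -2 + 3*a - ⅓*4 + 2*a = -2 + 3*a - 4/3 + 2*a = -10/3 + 5*a)
(2*6)*p(10) + (-21 - 1*(-10)) = (2*6)*(-10/3 + 5*10) + (-21 - 1*(-10)) = 12*(-10/3 + 50) + (-21 + 10) = 12*(140/3) - 11 = 560 - 11 = 549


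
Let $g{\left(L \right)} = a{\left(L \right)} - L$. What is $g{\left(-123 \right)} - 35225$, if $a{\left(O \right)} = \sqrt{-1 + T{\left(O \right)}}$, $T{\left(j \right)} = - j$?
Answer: $-35102 + \sqrt{122} \approx -35091.0$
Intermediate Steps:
$a{\left(O \right)} = \sqrt{-1 - O}$
$g{\left(L \right)} = \sqrt{-1 - L} - L$
$g{\left(-123 \right)} - 35225 = \left(\sqrt{-1 - -123} - -123\right) - 35225 = \left(\sqrt{-1 + 123} + 123\right) - 35225 = \left(\sqrt{122} + 123\right) - 35225 = \left(123 + \sqrt{122}\right) - 35225 = -35102 + \sqrt{122}$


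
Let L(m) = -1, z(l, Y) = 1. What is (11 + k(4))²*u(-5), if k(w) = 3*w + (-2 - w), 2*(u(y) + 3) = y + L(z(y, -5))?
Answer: -1734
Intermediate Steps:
u(y) = -7/2 + y/2 (u(y) = -3 + (y - 1)/2 = -3 + (-1 + y)/2 = -3 + (-½ + y/2) = -7/2 + y/2)
k(w) = -2 + 2*w
(11 + k(4))²*u(-5) = (11 + (-2 + 2*4))²*(-7/2 + (½)*(-5)) = (11 + (-2 + 8))²*(-7/2 - 5/2) = (11 + 6)²*(-6) = 17²*(-6) = 289*(-6) = -1734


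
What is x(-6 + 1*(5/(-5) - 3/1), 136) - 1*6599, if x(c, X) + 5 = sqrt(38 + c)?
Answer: -6604 + 2*sqrt(7) ≈ -6598.7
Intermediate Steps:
x(c, X) = -5 + sqrt(38 + c)
x(-6 + 1*(5/(-5) - 3/1), 136) - 1*6599 = (-5 + sqrt(38 + (-6 + 1*(5/(-5) - 3/1)))) - 1*6599 = (-5 + sqrt(38 + (-6 + 1*(5*(-1/5) - 3*1)))) - 6599 = (-5 + sqrt(38 + (-6 + 1*(-1 - 3)))) - 6599 = (-5 + sqrt(38 + (-6 + 1*(-4)))) - 6599 = (-5 + sqrt(38 + (-6 - 4))) - 6599 = (-5 + sqrt(38 - 10)) - 6599 = (-5 + sqrt(28)) - 6599 = (-5 + 2*sqrt(7)) - 6599 = -6604 + 2*sqrt(7)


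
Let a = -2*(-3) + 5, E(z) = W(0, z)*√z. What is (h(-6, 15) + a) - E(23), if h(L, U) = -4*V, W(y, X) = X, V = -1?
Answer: 15 - 23*√23 ≈ -95.304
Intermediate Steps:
E(z) = z^(3/2) (E(z) = z*√z = z^(3/2))
a = 11 (a = 6 + 5 = 11)
h(L, U) = 4 (h(L, U) = -4*(-1) = 4)
(h(-6, 15) + a) - E(23) = (4 + 11) - 23^(3/2) = 15 - 23*√23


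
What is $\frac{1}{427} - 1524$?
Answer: $- \frac{650747}{427} \approx -1524.0$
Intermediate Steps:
$\frac{1}{427} - 1524 = - \frac{650747}{427}$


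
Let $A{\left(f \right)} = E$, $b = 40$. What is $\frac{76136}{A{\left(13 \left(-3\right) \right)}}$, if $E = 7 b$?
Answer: $\frac{9517}{35} \approx 271.91$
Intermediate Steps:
$E = 280$ ($E = 7 \cdot 40 = 280$)
$A{\left(f \right)} = 280$
$\frac{76136}{A{\left(13 \left(-3\right) \right)}} = \frac{76136}{280} = 76136 \cdot \frac{1}{280} = \frac{9517}{35}$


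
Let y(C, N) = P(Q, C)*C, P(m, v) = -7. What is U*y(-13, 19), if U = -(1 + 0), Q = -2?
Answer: -91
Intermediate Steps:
U = -1 (U = -1*1 = -1)
y(C, N) = -7*C
U*y(-13, 19) = -(-7)*(-13) = -1*91 = -91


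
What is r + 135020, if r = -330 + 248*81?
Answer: 154778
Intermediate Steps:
r = 19758 (r = -330 + 20088 = 19758)
r + 135020 = 19758 + 135020 = 154778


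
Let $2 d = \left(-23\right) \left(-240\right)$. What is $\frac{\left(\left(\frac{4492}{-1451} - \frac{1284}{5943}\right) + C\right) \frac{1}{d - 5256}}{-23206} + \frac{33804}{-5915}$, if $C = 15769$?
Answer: $- \frac{20614913563373043}{3607354796106880} \approx -5.7147$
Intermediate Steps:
$d = 2760$ ($d = \frac{\left(-23\right) \left(-240\right)}{2} = \frac{1}{2} \cdot 5520 = 2760$)
$\frac{\left(\left(\frac{4492}{-1451} - \frac{1284}{5943}\right) + C\right) \frac{1}{d - 5256}}{-23206} + \frac{33804}{-5915} = \frac{\left(\left(\frac{4492}{-1451} - \frac{1284}{5943}\right) + 15769\right) \frac{1}{2760 - 5256}}{-23206} + \frac{33804}{-5915} = \frac{\left(4492 \left(- \frac{1}{1451}\right) - \frac{428}{1981}\right) + 15769}{-2496} \left(- \frac{1}{23206}\right) + 33804 \left(- \frac{1}{5915}\right) = \left(\left(- \frac{4492}{1451} - \frac{428}{1981}\right) + 15769\right) \left(- \frac{1}{2496}\right) \left(- \frac{1}{23206}\right) - \frac{33804}{5915} = \left(- \frac{9519680}{2874431} + 15769\right) \left(- \frac{1}{2496}\right) \left(- \frac{1}{23206}\right) - \frac{33804}{5915} = \frac{45317382759}{2874431} \left(- \frac{1}{2496}\right) \left(- \frac{1}{23206}\right) - \frac{33804}{5915} = \left(- \frac{15105794253}{2391526592}\right) \left(- \frac{1}{23206}\right) - \frac{33804}{5915} = \frac{15105794253}{55497766093952} - \frac{33804}{5915} = - \frac{20614913563373043}{3607354796106880}$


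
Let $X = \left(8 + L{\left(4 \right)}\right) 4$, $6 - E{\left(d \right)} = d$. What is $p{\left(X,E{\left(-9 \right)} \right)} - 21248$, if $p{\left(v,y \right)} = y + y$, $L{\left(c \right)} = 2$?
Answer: $-21218$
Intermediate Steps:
$E{\left(d \right)} = 6 - d$
$X = 40$ ($X = \left(8 + 2\right) 4 = 10 \cdot 4 = 40$)
$p{\left(v,y \right)} = 2 y$
$p{\left(X,E{\left(-9 \right)} \right)} - 21248 = 2 \left(6 - -9\right) - 21248 = 2 \left(6 + 9\right) - 21248 = 2 \cdot 15 - 21248 = 30 - 21248 = -21218$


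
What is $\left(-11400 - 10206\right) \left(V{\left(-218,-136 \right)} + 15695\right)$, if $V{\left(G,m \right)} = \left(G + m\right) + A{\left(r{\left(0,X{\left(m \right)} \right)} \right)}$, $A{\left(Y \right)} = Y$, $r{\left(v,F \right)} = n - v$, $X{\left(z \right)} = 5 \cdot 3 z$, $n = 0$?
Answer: $-331457646$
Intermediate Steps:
$X{\left(z \right)} = 15 z$
$r{\left(v,F \right)} = - v$ ($r{\left(v,F \right)} = 0 - v = - v$)
$V{\left(G,m \right)} = G + m$ ($V{\left(G,m \right)} = \left(G + m\right) - 0 = \left(G + m\right) + 0 = G + m$)
$\left(-11400 - 10206\right) \left(V{\left(-218,-136 \right)} + 15695\right) = \left(-11400 - 10206\right) \left(\left(-218 - 136\right) + 15695\right) = - 21606 \left(-354 + 15695\right) = \left(-21606\right) 15341 = -331457646$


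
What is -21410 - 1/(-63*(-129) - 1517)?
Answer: -141520101/6610 ≈ -21410.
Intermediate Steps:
-21410 - 1/(-63*(-129) - 1517) = -21410 - 1/(8127 - 1517) = -21410 - 1/6610 = -141520101/6610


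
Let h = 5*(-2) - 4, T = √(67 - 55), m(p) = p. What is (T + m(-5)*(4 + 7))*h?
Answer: 770 - 28*√3 ≈ 721.50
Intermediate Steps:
T = 2*√3 (T = √12 = 2*√3 ≈ 3.4641)
h = -14 (h = -10 - 4 = -14)
(T + m(-5)*(4 + 7))*h = (2*√3 - 5*(4 + 7))*(-14) = (2*√3 - 5*11)*(-14) = (2*√3 - 55)*(-14) = (-55 + 2*√3)*(-14) = 770 - 28*√3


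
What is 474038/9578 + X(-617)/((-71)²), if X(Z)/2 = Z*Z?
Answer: 4841052021/24141349 ≈ 200.53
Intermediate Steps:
X(Z) = 2*Z² (X(Z) = 2*(Z*Z) = 2*Z²)
474038/9578 + X(-617)/((-71)²) = 474038/9578 + (2*(-617)²)/((-71)²) = 474038*(1/9578) + (2*380689)/5041 = 237019/4789 + 761378*(1/5041) = 237019/4789 + 761378/5041 = 4841052021/24141349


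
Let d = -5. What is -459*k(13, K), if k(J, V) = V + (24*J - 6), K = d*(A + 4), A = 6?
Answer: -117504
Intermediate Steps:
K = -50 (K = -5*(6 + 4) = -5*10 = -50)
k(J, V) = -6 + V + 24*J (k(J, V) = V + (-6 + 24*J) = -6 + V + 24*J)
-459*k(13, K) = -459*(-6 - 50 + 24*13) = -459*(-6 - 50 + 312) = -459*256 = -117504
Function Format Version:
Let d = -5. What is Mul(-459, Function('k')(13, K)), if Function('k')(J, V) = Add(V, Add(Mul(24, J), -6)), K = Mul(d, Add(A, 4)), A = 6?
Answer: -117504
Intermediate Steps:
K = -50 (K = Mul(-5, Add(6, 4)) = Mul(-5, 10) = -50)
Function('k')(J, V) = Add(-6, V, Mul(24, J)) (Function('k')(J, V) = Add(V, Add(-6, Mul(24, J))) = Add(-6, V, Mul(24, J)))
Mul(-459, Function('k')(13, K)) = Mul(-459, Add(-6, -50, Mul(24, 13))) = Mul(-459, Add(-6, -50, 312)) = Mul(-459, 256) = -117504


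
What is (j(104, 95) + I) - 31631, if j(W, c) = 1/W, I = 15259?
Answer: -1702687/104 ≈ -16372.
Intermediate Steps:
(j(104, 95) + I) - 31631 = (1/104 + 15259) - 31631 = 1586937/104 - 31631 = -1702687/104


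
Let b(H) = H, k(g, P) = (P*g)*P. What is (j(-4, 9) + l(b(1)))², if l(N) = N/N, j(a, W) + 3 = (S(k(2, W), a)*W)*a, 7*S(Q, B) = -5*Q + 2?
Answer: 845297476/49 ≈ 1.7251e+7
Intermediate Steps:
k(g, P) = g*P²
S(Q, B) = 2/7 - 5*Q/7 (S(Q, B) = (-5*Q + 2)/7 = (2 - 5*Q)/7 = 2/7 - 5*Q/7)
j(a, W) = -3 + W*a*(2/7 - 10*W²/7) (j(a, W) = -3 + ((2/7 - 10*W²/7)*W)*a = -3 + (W*(2/7 - 10*W²/7))*a = -3 + W*a*(2/7 - 10*W²/7))
l(N) = 1
(j(-4, 9) + l(b(1)))² = ((-3 - 10/7*(-4)*9³ + (2/7)*9*(-4)) + 1)² = ((-3 - 10/7*(-4)*729 - 72/7) + 1)² = ((-3 + 29160/7 - 72/7) + 1)² = (29067/7 + 1)² = (29074/7)² = 845297476/49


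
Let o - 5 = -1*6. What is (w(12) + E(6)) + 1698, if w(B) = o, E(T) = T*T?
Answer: 1733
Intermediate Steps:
E(T) = T**2
o = -1 (o = 5 - 1*6 = 5 - 6 = -1)
w(B) = -1
(w(12) + E(6)) + 1698 = (-1 + 6**2) + 1698 = (-1 + 36) + 1698 = 35 + 1698 = 1733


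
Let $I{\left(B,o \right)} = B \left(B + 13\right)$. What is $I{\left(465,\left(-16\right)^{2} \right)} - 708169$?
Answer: $-485899$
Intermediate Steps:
$I{\left(B,o \right)} = B \left(13 + B\right)$
$I{\left(465,\left(-16\right)^{2} \right)} - 708169 = 465 \left(13 + 465\right) - 708169 = 465 \cdot 478 - 708169 = 222270 - 708169 = -485899$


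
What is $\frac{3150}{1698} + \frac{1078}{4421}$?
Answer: $\frac{2626099}{1251143} \approx 2.099$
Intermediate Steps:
$\frac{3150}{1698} + \frac{1078}{4421} = 3150 \cdot \frac{1}{1698} + 1078 \cdot \frac{1}{4421} = \frac{525}{283} + \frac{1078}{4421} = \frac{2626099}{1251143}$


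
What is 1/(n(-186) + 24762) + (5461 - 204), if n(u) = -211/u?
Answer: 24213442537/4605943 ≈ 5257.0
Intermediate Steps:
1/(n(-186) + 24762) + (5461 - 204) = 1/(-211/(-186) + 24762) + (5461 - 204) = 1/(-211*(-1/186) + 24762) + 5257 = 1/(211/186 + 24762) + 5257 = 1/(4605943/186) + 5257 = 186/4605943 + 5257 = 24213442537/4605943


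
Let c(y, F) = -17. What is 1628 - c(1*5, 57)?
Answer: 1645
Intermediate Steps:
1628 - c(1*5, 57) = 1628 - 1*(-17) = 1628 + 17 = 1645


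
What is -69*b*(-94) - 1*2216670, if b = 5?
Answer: -2184240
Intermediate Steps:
-69*b*(-94) - 1*2216670 = -69*5*(-94) - 1*2216670 = -345*(-94) - 2216670 = 32430 - 2216670 = -2184240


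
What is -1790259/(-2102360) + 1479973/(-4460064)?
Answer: 609154210037/1172082518880 ≈ 0.51972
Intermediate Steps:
-1790259/(-2102360) + 1479973/(-4460064) = -1790259*(-1/2102360) + 1479973*(-1/4460064) = 1790259/2102360 - 1479973/4460064 = 609154210037/1172082518880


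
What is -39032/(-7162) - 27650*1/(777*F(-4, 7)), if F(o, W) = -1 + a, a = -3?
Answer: 11405027/794982 ≈ 14.346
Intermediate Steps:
F(o, W) = -4 (F(o, W) = -1 - 3 = -4)
-39032/(-7162) - 27650*1/(777*F(-4, 7)) = -39032/(-7162) - 27650/(-4*37*21) = -39032*(-1/7162) - 27650/((-148*21)) = 19516/3581 - 27650/(-3108) = 19516/3581 - 27650*(-1/3108) = 19516/3581 + 1975/222 = 11405027/794982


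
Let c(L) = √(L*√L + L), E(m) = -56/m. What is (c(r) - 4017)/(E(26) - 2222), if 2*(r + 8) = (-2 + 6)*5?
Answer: 17407/9638 - 13*√(2 + 2*√2)/28914 ≈ 1.8051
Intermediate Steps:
r = 2 (r = -8 + ((-2 + 6)*5)/2 = -8 + (4*5)/2 = -8 + (½)*20 = -8 + 10 = 2)
c(L) = √(L + L^(3/2)) (c(L) = √(L^(3/2) + L) = √(L + L^(3/2)))
(c(r) - 4017)/(E(26) - 2222) = (√(2 + 2^(3/2)) - 4017)/(-56/26 - 2222) = (√(2 + 2*√2) - 4017)/(-56*1/26 - 2222) = (-4017 + √(2 + 2*√2))/(-28/13 - 2222) = (-4017 + √(2 + 2*√2))/(-28914/13) = (-4017 + √(2 + 2*√2))*(-13/28914) = 17407/9638 - 13*√(2 + 2*√2)/28914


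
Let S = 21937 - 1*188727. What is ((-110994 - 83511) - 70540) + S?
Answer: -431835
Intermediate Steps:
S = -166790 (S = 21937 - 188727 = -166790)
((-110994 - 83511) - 70540) + S = ((-110994 - 83511) - 70540) - 166790 = (-194505 - 70540) - 166790 = -265045 - 166790 = -431835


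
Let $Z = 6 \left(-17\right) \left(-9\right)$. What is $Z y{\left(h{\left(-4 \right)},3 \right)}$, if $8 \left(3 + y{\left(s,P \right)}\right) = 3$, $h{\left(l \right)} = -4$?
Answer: $- \frac{9639}{4} \approx -2409.8$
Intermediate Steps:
$Z = 918$ ($Z = \left(-102\right) \left(-9\right) = 918$)
$y{\left(s,P \right)} = - \frac{21}{8}$ ($y{\left(s,P \right)} = -3 + \frac{1}{8} \cdot 3 = -3 + \frac{3}{8} = - \frac{21}{8}$)
$Z y{\left(h{\left(-4 \right)},3 \right)} = 918 \left(- \frac{21}{8}\right) = - \frac{9639}{4}$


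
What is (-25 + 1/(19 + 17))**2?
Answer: 808201/1296 ≈ 623.61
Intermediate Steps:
(-25 + 1/(19 + 17))**2 = (-25 + 1/36)**2 = (-899/36)**2 = 808201/1296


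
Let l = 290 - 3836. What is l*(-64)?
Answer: 226944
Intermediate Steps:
l = -3546
l*(-64) = -3546*(-64) = 226944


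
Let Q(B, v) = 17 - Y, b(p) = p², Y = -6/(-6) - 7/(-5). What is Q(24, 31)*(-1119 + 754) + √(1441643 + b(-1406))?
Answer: -5329 + 3*√379831 ≈ -3480.1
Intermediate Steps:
Y = 12/5 (Y = -6*(-⅙) - 7*(-⅕) = 1 + 7/5 = 12/5 ≈ 2.4000)
Q(B, v) = 73/5 (Q(B, v) = 17 - 1*12/5 = 17 - 12/5 = 73/5)
Q(24, 31)*(-1119 + 754) + √(1441643 + b(-1406)) = 73*(-1119 + 754)/5 + √(1441643 + (-1406)²) = (73/5)*(-365) + √(1441643 + 1976836) = -5329 + √3418479 = -5329 + 3*√379831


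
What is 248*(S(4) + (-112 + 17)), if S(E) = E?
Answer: -22568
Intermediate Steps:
248*(S(4) + (-112 + 17)) = 248*(4 + (-112 + 17)) = 248*(4 - 95) = 248*(-91) = -22568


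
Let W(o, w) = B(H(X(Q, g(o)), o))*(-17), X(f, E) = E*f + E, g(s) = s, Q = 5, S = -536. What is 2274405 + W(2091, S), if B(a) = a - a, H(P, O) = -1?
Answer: 2274405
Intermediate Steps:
X(f, E) = E + E*f
B(a) = 0
W(o, w) = 0 (W(o, w) = 0*(-17) = 0)
2274405 + W(2091, S) = 2274405 + 0 = 2274405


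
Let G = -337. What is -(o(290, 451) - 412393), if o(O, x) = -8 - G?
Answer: 412064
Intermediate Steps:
o(O, x) = 329 (o(O, x) = -8 - 1*(-337) = -8 + 337 = 329)
-(o(290, 451) - 412393) = -(329 - 412393) = -1*(-412064) = 412064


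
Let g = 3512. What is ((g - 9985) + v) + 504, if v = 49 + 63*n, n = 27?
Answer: -4219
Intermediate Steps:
v = 1750 (v = 49 + 63*27 = 49 + 1701 = 1750)
((g - 9985) + v) + 504 = ((3512 - 9985) + 1750) + 504 = (-6473 + 1750) + 504 = -4723 + 504 = -4219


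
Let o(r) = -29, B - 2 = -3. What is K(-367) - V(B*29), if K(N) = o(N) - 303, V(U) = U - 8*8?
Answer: -239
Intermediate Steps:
B = -1 (B = 2 - 3 = -1)
V(U) = -64 + U (V(U) = U - 64 = -64 + U)
K(N) = -332 (K(N) = -29 - 303 = -332)
K(-367) - V(B*29) = -332 - (-64 - 1*29) = -332 - (-64 - 29) = -332 - 1*(-93) = -332 + 93 = -239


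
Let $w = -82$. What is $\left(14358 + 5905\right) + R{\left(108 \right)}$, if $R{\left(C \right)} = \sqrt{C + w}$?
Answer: $20263 + \sqrt{26} \approx 20268.0$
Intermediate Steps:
$R{\left(C \right)} = \sqrt{-82 + C}$ ($R{\left(C \right)} = \sqrt{C - 82} = \sqrt{-82 + C}$)
$\left(14358 + 5905\right) + R{\left(108 \right)} = \left(14358 + 5905\right) + \sqrt{-82 + 108} = 20263 + \sqrt{26}$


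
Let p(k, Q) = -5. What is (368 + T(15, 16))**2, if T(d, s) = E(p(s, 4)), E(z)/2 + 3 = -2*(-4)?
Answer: 142884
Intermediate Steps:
E(z) = 10 (E(z) = -6 + 2*(-2*(-4)) = -6 + 2*8 = -6 + 16 = 10)
T(d, s) = 10
(368 + T(15, 16))**2 = (368 + 10)**2 = 378**2 = 142884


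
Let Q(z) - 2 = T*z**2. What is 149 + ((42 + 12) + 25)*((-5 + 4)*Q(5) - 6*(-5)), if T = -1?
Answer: 4336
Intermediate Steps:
Q(z) = 2 - z**2
149 + ((42 + 12) + 25)*((-5 + 4)*Q(5) - 6*(-5)) = 149 + ((42 + 12) + 25)*((-5 + 4)*(2 - 1*5**2) - 6*(-5)) = 149 + (54 + 25)*(-(2 - 1*25) + 30) = 149 + 79*(-(2 - 25) + 30) = 149 + 79*(-1*(-23) + 30) = 149 + 79*(23 + 30) = 149 + 79*53 = 149 + 4187 = 4336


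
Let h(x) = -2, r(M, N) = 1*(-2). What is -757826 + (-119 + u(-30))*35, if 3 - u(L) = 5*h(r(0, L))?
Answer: -761536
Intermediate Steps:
r(M, N) = -2
u(L) = 13 (u(L) = 3 - 5*(-2) = 3 - 1*(-10) = 3 + 10 = 13)
-757826 + (-119 + u(-30))*35 = -757826 + (-119 + 13)*35 = -757826 - 106*35 = -757826 - 3710 = -761536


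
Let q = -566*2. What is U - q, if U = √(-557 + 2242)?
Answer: 1132 + √1685 ≈ 1173.0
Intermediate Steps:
q = -1132
U = √1685 ≈ 41.049
U - q = √1685 - 1*(-1132) = √1685 + 1132 = 1132 + √1685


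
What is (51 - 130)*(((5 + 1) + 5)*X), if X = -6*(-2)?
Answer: -10428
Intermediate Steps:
X = 12
(51 - 130)*(((5 + 1) + 5)*X) = (51 - 130)*(((5 + 1) + 5)*12) = -79*(6 + 5)*12 = -869*12 = -79*132 = -10428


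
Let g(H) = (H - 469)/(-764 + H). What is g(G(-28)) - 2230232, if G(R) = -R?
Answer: -1641450311/736 ≈ -2.2302e+6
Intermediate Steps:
g(H) = (-469 + H)/(-764 + H)
g(G(-28)) - 2230232 = (-469 - 1*(-28))/(-764 - 1*(-28)) - 2230232 = (-469 + 28)/(-764 + 28) - 2230232 = -441/(-736) - 2230232 = -1/736*(-441) - 2230232 = 441/736 - 2230232 = -1641450311/736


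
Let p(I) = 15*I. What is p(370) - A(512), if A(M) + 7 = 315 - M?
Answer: 5754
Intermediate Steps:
A(M) = 308 - M (A(M) = -7 + (315 - M) = 308 - M)
p(370) - A(512) = 15*370 - (308 - 1*512) = 5550 - (308 - 512) = 5550 - 1*(-204) = 5550 + 204 = 5754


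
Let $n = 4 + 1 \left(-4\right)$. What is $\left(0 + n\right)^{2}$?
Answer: $0$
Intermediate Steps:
$n = 0$ ($n = 4 - 4 = 0$)
$\left(0 + n\right)^{2} = \left(0 + 0\right)^{2} = 0^{2} = 0$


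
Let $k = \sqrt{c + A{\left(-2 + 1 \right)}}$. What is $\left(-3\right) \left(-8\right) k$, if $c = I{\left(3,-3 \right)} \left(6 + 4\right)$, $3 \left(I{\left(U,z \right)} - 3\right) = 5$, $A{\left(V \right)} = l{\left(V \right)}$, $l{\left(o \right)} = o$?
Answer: $8 \sqrt{411} \approx 162.19$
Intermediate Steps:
$A{\left(V \right)} = V$
$I{\left(U,z \right)} = \frac{14}{3}$ ($I{\left(U,z \right)} = 3 + \frac{1}{3} \cdot 5 = 3 + \frac{5}{3} = \frac{14}{3}$)
$c = \frac{140}{3}$ ($c = \frac{14 \left(6 + 4\right)}{3} = \frac{14}{3} \cdot 10 = \frac{140}{3} \approx 46.667$)
$k = \frac{\sqrt{411}}{3}$ ($k = \sqrt{\frac{140}{3} + \left(-2 + 1\right)} = \sqrt{\frac{140}{3} - 1} = \sqrt{\frac{137}{3}} = \frac{\sqrt{411}}{3} \approx 6.7577$)
$\left(-3\right) \left(-8\right) k = \left(-3\right) \left(-8\right) \frac{\sqrt{411}}{3} = 24 \frac{\sqrt{411}}{3} = 8 \sqrt{411}$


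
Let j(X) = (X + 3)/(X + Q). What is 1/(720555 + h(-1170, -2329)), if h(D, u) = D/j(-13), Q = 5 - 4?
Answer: 1/719151 ≈ 1.3905e-6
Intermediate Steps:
Q = 1
j(X) = (3 + X)/(1 + X) (j(X) = (X + 3)/(X + 1) = (3 + X)/(1 + X))
h(D, u) = 6*D/5 (h(D, u) = D/(((3 - 13)/(1 - 13))) = D/((-10/(-12))) = D/((-1/12*(-10))) = D/(⅚) = D*(6/5) = 6*D/5)
1/(720555 + h(-1170, -2329)) = 1/(720555 + (6/5)*(-1170)) = 1/(720555 - 1404) = 1/719151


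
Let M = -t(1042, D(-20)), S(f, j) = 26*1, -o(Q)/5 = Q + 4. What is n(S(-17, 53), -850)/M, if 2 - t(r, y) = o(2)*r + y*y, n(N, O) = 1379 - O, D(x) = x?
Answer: -2229/30862 ≈ -0.072225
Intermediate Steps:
o(Q) = -20 - 5*Q (o(Q) = -5*(Q + 4) = -5*(4 + Q) = -20 - 5*Q)
S(f, j) = 26
t(r, y) = 2 - y² + 30*r (t(r, y) = 2 - ((-20 - 5*2)*r + y*y) = 2 - ((-20 - 10)*r + y²) = 2 - (-30*r + y²) = 2 - (y² - 30*r) = 2 + (-y² + 30*r) = 2 - y² + 30*r)
M = -30862 (M = -(2 - 1*(-20)² + 30*1042) = -(2 - 1*400 + 31260) = -(2 - 400 + 31260) = -1*30862 = -30862)
n(S(-17, 53), -850)/M = (1379 - 1*(-850))/(-30862) = (1379 + 850)*(-1/30862) = 2229*(-1/30862) = -2229/30862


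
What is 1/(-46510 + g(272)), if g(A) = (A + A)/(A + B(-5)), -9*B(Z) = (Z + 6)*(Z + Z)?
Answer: -1229/57158342 ≈ -2.1502e-5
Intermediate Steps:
B(Z) = -2*Z*(6 + Z)/9 (B(Z) = -(Z + 6)*(Z + Z)/9 = -(6 + Z)*2*Z/9 = -2*Z*(6 + Z)/9)
g(A) = 2*A/(10/9 + A) (g(A) = (A + A)/(A - 2/9*(-5)*(6 - 5)) = (2*A)/(A - 2/9*(-5)*1) = (2*A)/(A + 10/9) = (2*A)/(10/9 + A) = 2*A/(10/9 + A))
1/(-46510 + g(272)) = 1/(-46510 + 18*272/(10 + 9*272)) = 1/(-46510 + 18*272/(10 + 2448)) = 1/(-46510 + 18*272/2458) = 1/(-46510 + 18*272*(1/2458)) = 1/(-46510 + 2448/1229) = 1/(-57158342/1229) = -1229/57158342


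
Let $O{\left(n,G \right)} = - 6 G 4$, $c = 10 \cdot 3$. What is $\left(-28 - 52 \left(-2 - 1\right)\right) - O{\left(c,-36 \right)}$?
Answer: $-736$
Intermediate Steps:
$c = 30$
$O{\left(n,G \right)} = - 24 G$
$\left(-28 - 52 \left(-2 - 1\right)\right) - O{\left(c,-36 \right)} = \left(-28 - 52 \left(-2 - 1\right)\right) - \left(-24\right) \left(-36\right) = \left(-28 - 52 \left(-2 - 1\right)\right) - 864 = \left(-28 - -156\right) - 864 = \left(-28 + 156\right) - 864 = 128 - 864 = -736$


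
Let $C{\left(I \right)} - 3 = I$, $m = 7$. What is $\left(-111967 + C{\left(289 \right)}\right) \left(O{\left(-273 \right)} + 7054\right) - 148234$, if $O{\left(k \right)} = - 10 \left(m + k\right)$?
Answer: $-1084959184$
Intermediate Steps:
$O{\left(k \right)} = -70 - 10 k$ ($O{\left(k \right)} = - 10 \left(7 + k\right) = -70 - 10 k$)
$C{\left(I \right)} = 3 + I$
$\left(-111967 + C{\left(289 \right)}\right) \left(O{\left(-273 \right)} + 7054\right) - 148234 = \left(-111967 + \left(3 + 289\right)\right) \left(\left(-70 - -2730\right) + 7054\right) - 148234 = \left(-111967 + 292\right) \left(\left(-70 + 2730\right) + 7054\right) - 148234 = - 111675 \left(2660 + 7054\right) - 148234 = \left(-111675\right) 9714 - 148234 = -1084810950 - 148234 = -1084959184$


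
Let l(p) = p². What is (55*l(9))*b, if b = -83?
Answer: -369765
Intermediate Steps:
(55*l(9))*b = (55*9²)*(-83) = (55*81)*(-83) = 4455*(-83) = -369765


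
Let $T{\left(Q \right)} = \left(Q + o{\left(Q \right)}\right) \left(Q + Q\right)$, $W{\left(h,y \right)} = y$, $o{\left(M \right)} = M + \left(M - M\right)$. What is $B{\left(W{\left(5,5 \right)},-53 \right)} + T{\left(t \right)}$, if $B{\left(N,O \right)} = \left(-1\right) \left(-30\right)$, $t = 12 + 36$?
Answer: $9246$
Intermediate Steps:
$t = 48$
$o{\left(M \right)} = M$ ($o{\left(M \right)} = M + 0 = M$)
$T{\left(Q \right)} = 4 Q^{2}$ ($T{\left(Q \right)} = \left(Q + Q\right) \left(Q + Q\right) = 2 Q 2 Q = 4 Q^{2}$)
$B{\left(N,O \right)} = 30$
$B{\left(W{\left(5,5 \right)},-53 \right)} + T{\left(t \right)} = 30 + 4 \cdot 48^{2} = 30 + 4 \cdot 2304 = 30 + 9216 = 9246$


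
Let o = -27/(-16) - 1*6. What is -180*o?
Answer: 3105/4 ≈ 776.25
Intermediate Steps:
o = -69/16 (o = -27*(-1/16) - 6 = 27/16 - 6 = -69/16 ≈ -4.3125)
-180*o = -180*(-69/16) = 3105/4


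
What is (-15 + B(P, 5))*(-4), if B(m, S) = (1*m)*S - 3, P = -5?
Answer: 172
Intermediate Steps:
B(m, S) = -3 + S*m (B(m, S) = m*S - 3 = S*m - 3 = -3 + S*m)
(-15 + B(P, 5))*(-4) = (-15 + (-3 + 5*(-5)))*(-4) = (-15 + (-3 - 25))*(-4) = (-15 - 28)*(-4) = -43*(-4) = 172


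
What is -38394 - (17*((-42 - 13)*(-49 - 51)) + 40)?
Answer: -131934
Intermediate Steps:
-38394 - (17*((-42 - 13)*(-49 - 51)) + 40) = -38394 - (17*(-55*(-100)) + 40) = -38394 - (17*5500 + 40) = -38394 - (93500 + 40) = -38394 - 1*93540 = -38394 - 93540 = -131934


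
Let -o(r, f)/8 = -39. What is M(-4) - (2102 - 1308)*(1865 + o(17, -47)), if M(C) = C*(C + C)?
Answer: -1728506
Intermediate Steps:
o(r, f) = 312 (o(r, f) = -8*(-39) = 312)
M(C) = 2*C**2 (M(C) = C*(2*C) = 2*C**2)
M(-4) - (2102 - 1308)*(1865 + o(17, -47)) = 2*(-4)**2 - (2102 - 1308)*(1865 + 312) = 2*16 - 794*2177 = 32 - 1*1728538 = 32 - 1728538 = -1728506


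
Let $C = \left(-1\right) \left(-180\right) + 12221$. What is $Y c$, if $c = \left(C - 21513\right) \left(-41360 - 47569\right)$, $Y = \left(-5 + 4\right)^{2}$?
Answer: $810321048$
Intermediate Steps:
$C = 12401$ ($C = 180 + 12221 = 12401$)
$Y = 1$ ($Y = \left(-1\right)^{2} = 1$)
$c = 810321048$ ($c = \left(12401 - 21513\right) \left(-41360 - 47569\right) = \left(-9112\right) \left(-88929\right) = 810321048$)
$Y c = 1 \cdot 810321048 = 810321048$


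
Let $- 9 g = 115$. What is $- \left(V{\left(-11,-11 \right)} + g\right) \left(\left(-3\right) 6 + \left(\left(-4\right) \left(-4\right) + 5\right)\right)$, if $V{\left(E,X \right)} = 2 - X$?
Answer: $- \frac{2}{3} \approx -0.66667$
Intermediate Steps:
$g = - \frac{115}{9}$ ($g = \left(- \frac{1}{9}\right) 115 = - \frac{115}{9} \approx -12.778$)
$- \left(V{\left(-11,-11 \right)} + g\right) \left(\left(-3\right) 6 + \left(\left(-4\right) \left(-4\right) + 5\right)\right) = - \left(\left(2 - -11\right) - \frac{115}{9}\right) \left(\left(-3\right) 6 + \left(\left(-4\right) \left(-4\right) + 5\right)\right) = - \left(\left(2 + 11\right) - \frac{115}{9}\right) \left(-18 + \left(16 + 5\right)\right) = - \left(13 - \frac{115}{9}\right) \left(-18 + 21\right) = - \frac{2 \cdot 3}{9} = \left(-1\right) \frac{2}{3} = - \frac{2}{3}$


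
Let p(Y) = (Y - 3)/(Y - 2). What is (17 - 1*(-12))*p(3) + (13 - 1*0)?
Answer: 13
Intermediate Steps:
p(Y) = (-3 + Y)/(-2 + Y)
(17 - 1*(-12))*p(3) + (13 - 1*0) = (17 - 1*(-12))*((-3 + 3)/(-2 + 3)) + (13 - 1*0) = (17 + 12)*(0/1) + (13 + 0) = 29*(1*0) + 13 = 29*0 + 13 = 0 + 13 = 13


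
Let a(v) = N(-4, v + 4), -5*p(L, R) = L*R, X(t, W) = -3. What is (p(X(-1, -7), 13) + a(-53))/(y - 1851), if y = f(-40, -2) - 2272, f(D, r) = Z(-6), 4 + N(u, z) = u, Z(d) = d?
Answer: 1/20645 ≈ 4.8438e-5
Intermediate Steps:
N(u, z) = -4 + u
f(D, r) = -6
p(L, R) = -L*R/5
a(v) = -8 (a(v) = -4 - 4 = -8)
y = -2278 (y = -6 - 2272 = -2278)
(p(X(-1, -7), 13) + a(-53))/(y - 1851) = (-⅕*(-3)*13 - 8)/(-2278 - 1851) = (39/5 - 8)/(-4129) = -⅕*(-1/4129) = 1/20645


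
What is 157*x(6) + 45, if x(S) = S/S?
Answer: 202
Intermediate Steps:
x(S) = 1
157*x(6) + 45 = 157*1 + 45 = 157 + 45 = 202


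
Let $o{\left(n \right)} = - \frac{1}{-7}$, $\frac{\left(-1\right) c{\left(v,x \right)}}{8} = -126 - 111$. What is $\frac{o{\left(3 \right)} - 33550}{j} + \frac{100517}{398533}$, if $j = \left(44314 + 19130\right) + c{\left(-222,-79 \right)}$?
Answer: $- \frac{15873537019}{60760341180} \approx -0.26125$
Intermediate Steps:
$c{\left(v,x \right)} = 1896$ ($c{\left(v,x \right)} = - 8 \left(-126 - 111\right) = \left(-8\right) \left(-237\right) = 1896$)
$o{\left(n \right)} = \frac{1}{7}$ ($o{\left(n \right)} = \left(-1\right) \left(- \frac{1}{7}\right) = \frac{1}{7}$)
$j = 65340$ ($j = \left(44314 + 19130\right) + 1896 = 63444 + 1896 = 65340$)
$\frac{o{\left(3 \right)} - 33550}{j} + \frac{100517}{398533} = \frac{\frac{1}{7} - 33550}{65340} + \frac{100517}{398533} = \left(\frac{1}{7} - 33550\right) \frac{1}{65340} + 100517 \cdot \frac{1}{398533} = \left(- \frac{234849}{7}\right) \frac{1}{65340} + \frac{100517}{398533} = - \frac{78283}{152460} + \frac{100517}{398533} = - \frac{15873537019}{60760341180}$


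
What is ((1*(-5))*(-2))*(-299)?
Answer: -2990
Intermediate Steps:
((1*(-5))*(-2))*(-299) = -5*(-2)*(-299) = 10*(-299) = -2990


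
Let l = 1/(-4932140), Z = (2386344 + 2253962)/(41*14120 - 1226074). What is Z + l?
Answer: -11443319740997/1595927064780 ≈ -7.1703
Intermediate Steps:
Z = -2320153/323577 (Z = 4640306/(578920 - 1226074) = 4640306/(-647154) = 4640306*(-1/647154) = -2320153/323577 ≈ -7.1703)
l = -1/4932140 ≈ -2.0275e-7
Z + l = -2320153/323577 - 1/4932140 = -11443319740997/1595927064780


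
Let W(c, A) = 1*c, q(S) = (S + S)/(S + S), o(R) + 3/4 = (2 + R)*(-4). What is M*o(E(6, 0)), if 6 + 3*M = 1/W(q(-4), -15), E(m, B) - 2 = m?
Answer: 815/12 ≈ 67.917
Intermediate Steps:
E(m, B) = 2 + m
o(R) = -35/4 - 4*R (o(R) = -¾ + (2 + R)*(-4) = -¾ + (-8 - 4*R) = -35/4 - 4*R)
q(S) = 1 (q(S) = (2*S)/((2*S)) = (2*S)*(1/(2*S)) = 1)
W(c, A) = c
M = -5/3 (M = -2 + (⅓)/1 = -2 + (⅓)*1 = -2 + ⅓ = -5/3 ≈ -1.6667)
M*o(E(6, 0)) = -5*(-35/4 - 4*(2 + 6))/3 = -5*(-35/4 - 4*8)/3 = -5*(-35/4 - 32)/3 = -5/3*(-163/4) = 815/12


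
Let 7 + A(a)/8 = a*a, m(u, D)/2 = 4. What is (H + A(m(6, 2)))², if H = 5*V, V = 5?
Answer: 231361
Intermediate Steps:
m(u, D) = 8 (m(u, D) = 2*4 = 8)
A(a) = -56 + 8*a² (A(a) = -56 + 8*(a*a) = -56 + 8*a²)
H = 25 (H = 5*5 = 25)
(H + A(m(6, 2)))² = (25 + (-56 + 8*8²))² = (25 + (-56 + 8*64))² = (25 + (-56 + 512))² = (25 + 456)² = 481² = 231361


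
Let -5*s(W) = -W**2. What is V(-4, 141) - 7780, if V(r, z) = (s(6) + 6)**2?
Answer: -190144/25 ≈ -7605.8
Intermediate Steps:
s(W) = W**2/5 (s(W) = -(-1)*W**2/5 = W**2/5)
V(r, z) = 4356/25 (V(r, z) = ((1/5)*6**2 + 6)**2 = ((1/5)*36 + 6)**2 = (36/5 + 6)**2 = (66/5)**2 = 4356/25)
V(-4, 141) - 7780 = 4356/25 - 7780 = -190144/25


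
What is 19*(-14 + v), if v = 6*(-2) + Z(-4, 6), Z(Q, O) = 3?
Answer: -437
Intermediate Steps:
v = -9 (v = 6*(-2) + 3 = -12 + 3 = -9)
19*(-14 + v) = 19*(-14 - 9) = 19*(-23) = -437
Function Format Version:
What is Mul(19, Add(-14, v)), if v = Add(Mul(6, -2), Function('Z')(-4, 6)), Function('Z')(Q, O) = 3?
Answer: -437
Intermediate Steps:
v = -9 (v = Add(Mul(6, -2), 3) = Add(-12, 3) = -9)
Mul(19, Add(-14, v)) = Mul(19, Add(-14, -9)) = Mul(19, -23) = -437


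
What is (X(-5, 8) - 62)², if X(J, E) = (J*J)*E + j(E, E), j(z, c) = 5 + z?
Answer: 22801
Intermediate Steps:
X(J, E) = 5 + E + E*J² (X(J, E) = (J*J)*E + (5 + E) = J²*E + (5 + E) = E*J² + (5 + E) = 5 + E + E*J²)
(X(-5, 8) - 62)² = ((5 + 8 + 8*(-5)²) - 62)² = ((5 + 8 + 8*25) - 62)² = ((5 + 8 + 200) - 62)² = (213 - 62)² = 151² = 22801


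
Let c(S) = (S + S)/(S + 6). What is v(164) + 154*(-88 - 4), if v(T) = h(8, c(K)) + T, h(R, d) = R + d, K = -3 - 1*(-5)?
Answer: -27991/2 ≈ -13996.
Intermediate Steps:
K = 2 (K = -3 + 5 = 2)
c(S) = 2*S/(6 + S) (c(S) = (2*S)/(6 + S) = 2*S/(6 + S))
v(T) = 17/2 + T (v(T) = (8 + 2*2/(6 + 2)) + T = (8 + 2*2/8) + T = (8 + 2*2*(⅛)) + T = (8 + ½) + T = 17/2 + T)
v(164) + 154*(-88 - 4) = (17/2 + 164) + 154*(-88 - 4) = 345/2 + 154*(-92) = 345/2 - 14168 = -27991/2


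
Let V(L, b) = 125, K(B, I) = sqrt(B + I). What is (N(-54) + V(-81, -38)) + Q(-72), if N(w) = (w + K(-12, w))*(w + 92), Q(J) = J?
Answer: -1999 + 38*I*sqrt(66) ≈ -1999.0 + 308.71*I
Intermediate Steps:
N(w) = (92 + w)*(w + sqrt(-12 + w)) (N(w) = (w + sqrt(-12 + w))*(w + 92) = (w + sqrt(-12 + w))*(92 + w) = (92 + w)*(w + sqrt(-12 + w)))
(N(-54) + V(-81, -38)) + Q(-72) = (((-54)**2 + 92*(-54) + 92*sqrt(-12 - 54) - 54*sqrt(-12 - 54)) + 125) - 72 = ((2916 - 4968 + 92*sqrt(-66) - 54*I*sqrt(66)) + 125) - 72 = ((2916 - 4968 + 92*(I*sqrt(66)) - 54*I*sqrt(66)) + 125) - 72 = ((2916 - 4968 + 92*I*sqrt(66) - 54*I*sqrt(66)) + 125) - 72 = ((-2052 + 38*I*sqrt(66)) + 125) - 72 = (-1927 + 38*I*sqrt(66)) - 72 = -1999 + 38*I*sqrt(66)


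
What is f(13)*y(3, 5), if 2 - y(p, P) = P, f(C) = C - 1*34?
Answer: 63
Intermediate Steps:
f(C) = -34 + C (f(C) = C - 34 = -34 + C)
y(p, P) = 2 - P
f(13)*y(3, 5) = (-34 + 13)*(2 - 1*5) = -21*(2 - 5) = -21*(-3) = 63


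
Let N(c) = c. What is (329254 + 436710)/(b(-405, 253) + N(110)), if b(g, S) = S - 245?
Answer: 382982/59 ≈ 6491.2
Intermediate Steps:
b(g, S) = -245 + S
(329254 + 436710)/(b(-405, 253) + N(110)) = (329254 + 436710)/((-245 + 253) + 110) = 765964/(8 + 110) = 765964/118 = 765964*(1/118) = 382982/59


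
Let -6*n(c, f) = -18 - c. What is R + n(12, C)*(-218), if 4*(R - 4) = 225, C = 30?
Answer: -4119/4 ≈ -1029.8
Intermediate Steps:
n(c, f) = 3 + c/6 (n(c, f) = -(-18 - c)/6 = 3 + c/6)
R = 241/4 (R = 4 + (1/4)*225 = 4 + 225/4 = 241/4 ≈ 60.250)
R + n(12, C)*(-218) = 241/4 + (3 + (1/6)*12)*(-218) = 241/4 + (3 + 2)*(-218) = 241/4 + 5*(-218) = 241/4 - 1090 = -4119/4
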